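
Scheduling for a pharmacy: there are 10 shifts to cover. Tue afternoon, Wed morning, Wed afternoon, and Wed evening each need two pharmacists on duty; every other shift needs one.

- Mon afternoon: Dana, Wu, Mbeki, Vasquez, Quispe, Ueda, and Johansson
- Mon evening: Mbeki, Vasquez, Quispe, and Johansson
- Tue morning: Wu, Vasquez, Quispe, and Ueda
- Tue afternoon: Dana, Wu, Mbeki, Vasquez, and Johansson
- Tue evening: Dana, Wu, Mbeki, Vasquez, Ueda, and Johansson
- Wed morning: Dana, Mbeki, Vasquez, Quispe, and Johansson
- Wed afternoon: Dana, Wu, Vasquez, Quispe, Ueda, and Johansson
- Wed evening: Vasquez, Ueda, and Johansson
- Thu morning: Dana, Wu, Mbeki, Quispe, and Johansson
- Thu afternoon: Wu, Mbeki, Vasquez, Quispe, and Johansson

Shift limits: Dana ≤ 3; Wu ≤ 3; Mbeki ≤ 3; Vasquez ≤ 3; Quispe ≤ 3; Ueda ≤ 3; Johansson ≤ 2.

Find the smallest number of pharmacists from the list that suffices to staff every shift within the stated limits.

14 slots to fill and no one can take more than 3, so at least ⌈14/3⌉ = 5 pharmacists are needed.
Dana, Wu, Mbeki, Vasquez, and Ueda alone can cover everything: Mon afternoon→Dana, Mon evening→Mbeki, Tue morning→Wu, Tue afternoon→Mbeki+Vasquez, Tue evening→Wu, Wed morning→Dana+Mbeki, Wed afternoon→Vasquez+Ueda, Wed evening→Vasquez+Ueda, Thu morning→Dana, Thu afternoon→Wu.

5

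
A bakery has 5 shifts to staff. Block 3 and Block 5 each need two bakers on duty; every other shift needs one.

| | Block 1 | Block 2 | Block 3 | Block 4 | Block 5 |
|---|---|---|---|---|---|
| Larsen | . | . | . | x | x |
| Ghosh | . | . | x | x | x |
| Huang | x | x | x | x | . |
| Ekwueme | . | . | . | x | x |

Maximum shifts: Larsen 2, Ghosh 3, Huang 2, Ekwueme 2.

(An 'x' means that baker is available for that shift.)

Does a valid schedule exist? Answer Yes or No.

Total capacity is 9 and 7 slots are needed, so capacity alone doesn't rule it out.
Shifts {Block 1, Block 2, Block 3} need 4 worker-slots in total, but the bakers available for any of those shifts (Ghosh and Huang) can supply at most 3 among them. So no valid schedule exists.

No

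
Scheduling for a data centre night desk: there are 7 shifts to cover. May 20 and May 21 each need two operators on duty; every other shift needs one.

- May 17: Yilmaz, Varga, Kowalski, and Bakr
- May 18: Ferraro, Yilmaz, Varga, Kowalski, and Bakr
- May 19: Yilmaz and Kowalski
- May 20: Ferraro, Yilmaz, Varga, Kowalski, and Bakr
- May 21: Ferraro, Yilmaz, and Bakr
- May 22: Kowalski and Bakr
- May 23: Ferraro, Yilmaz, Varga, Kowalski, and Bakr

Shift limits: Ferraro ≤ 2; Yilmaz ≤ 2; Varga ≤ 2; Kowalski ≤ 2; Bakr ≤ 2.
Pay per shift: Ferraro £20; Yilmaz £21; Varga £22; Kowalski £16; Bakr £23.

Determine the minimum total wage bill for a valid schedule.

Picking the cheapest available operator for each shift independently would cost £157, but that ignores the shift limits.
An optimal schedule: May 17→Varga, May 18→Ferraro, May 19→Yilmaz, May 20→Kowalski+Bakr, May 21→Ferraro+Yilmaz, May 22→Kowalski, May 23→Varga.
Total: 22 + 20 + 21 + 16 + 23 + 20 + 21 + 16 + 22 = £181.

£181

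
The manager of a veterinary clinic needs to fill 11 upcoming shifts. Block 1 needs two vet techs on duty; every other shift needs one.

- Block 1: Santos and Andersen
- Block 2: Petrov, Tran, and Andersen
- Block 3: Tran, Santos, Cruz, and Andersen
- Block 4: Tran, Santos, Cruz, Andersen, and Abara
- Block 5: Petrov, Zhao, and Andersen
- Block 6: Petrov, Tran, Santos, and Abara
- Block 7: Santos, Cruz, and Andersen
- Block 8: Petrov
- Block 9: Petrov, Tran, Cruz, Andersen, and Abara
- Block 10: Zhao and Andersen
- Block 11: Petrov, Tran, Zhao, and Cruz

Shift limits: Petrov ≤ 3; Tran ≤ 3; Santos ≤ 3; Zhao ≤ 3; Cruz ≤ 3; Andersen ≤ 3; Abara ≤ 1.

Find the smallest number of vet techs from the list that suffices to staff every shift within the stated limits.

12 slots to fill and no one can take more than 3, so at least ⌈12/3⌉ = 4 vet techs are needed.
Petrov, Tran, Santos, and Andersen alone can cover everything: Block 1→Santos+Andersen, Block 2→Tran, Block 3→Tran, Block 4→Tran, Block 5→Petrov, Block 6→Santos, Block 7→Santos, Block 8→Petrov, Block 9→Andersen, Block 10→Andersen, Block 11→Petrov.

4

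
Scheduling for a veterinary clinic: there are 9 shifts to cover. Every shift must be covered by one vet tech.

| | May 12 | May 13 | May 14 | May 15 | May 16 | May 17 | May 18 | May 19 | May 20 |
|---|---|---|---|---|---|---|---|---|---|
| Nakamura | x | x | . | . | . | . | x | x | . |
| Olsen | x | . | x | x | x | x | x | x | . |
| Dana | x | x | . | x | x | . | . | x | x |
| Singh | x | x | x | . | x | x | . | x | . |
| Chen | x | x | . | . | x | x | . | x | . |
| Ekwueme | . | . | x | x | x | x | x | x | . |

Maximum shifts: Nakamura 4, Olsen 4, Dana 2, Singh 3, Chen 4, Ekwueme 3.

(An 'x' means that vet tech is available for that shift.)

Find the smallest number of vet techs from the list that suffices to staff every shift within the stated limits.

9 slots to fill and no one can take more than 4, so at least ⌈9/4⌉ = 3 vet techs are needed.
Nakamura, Olsen, and Dana alone can cover everything: May 12→Nakamura, May 13→Nakamura, May 14→Olsen, May 15→Olsen, May 16→Olsen, May 17→Olsen, May 18→Nakamura, May 19→Nakamura, May 20→Dana.

3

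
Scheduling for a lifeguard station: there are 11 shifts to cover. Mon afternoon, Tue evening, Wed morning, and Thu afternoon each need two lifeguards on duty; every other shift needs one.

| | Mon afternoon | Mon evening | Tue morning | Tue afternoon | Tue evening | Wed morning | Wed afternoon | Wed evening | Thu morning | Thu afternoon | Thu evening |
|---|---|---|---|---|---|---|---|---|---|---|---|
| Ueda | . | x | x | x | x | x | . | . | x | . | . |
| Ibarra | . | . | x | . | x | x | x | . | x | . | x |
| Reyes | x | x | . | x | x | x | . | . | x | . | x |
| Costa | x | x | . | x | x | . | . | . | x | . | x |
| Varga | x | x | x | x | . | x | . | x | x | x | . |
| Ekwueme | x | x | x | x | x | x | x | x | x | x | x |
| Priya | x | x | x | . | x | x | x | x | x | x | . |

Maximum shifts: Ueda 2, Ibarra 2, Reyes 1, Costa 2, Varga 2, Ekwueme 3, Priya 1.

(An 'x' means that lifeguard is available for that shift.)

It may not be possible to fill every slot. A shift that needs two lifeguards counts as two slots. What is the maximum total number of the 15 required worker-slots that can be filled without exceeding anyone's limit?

13

Total capacity across all lifeguards is 2+2+1+2+2+3+1 = 13, and 15 slots are needed, so at most 13 can be filled.
An assignment achieving 13: Mon afternoon→Reyes+Costa, Mon evening→Costa, Tue morning→Ueda, Tue afternoon→Ueda, Tue evening→Ekwueme+Priya, Wed morning→Ekwueme, Wed afternoon→Ibarra, Wed evening→Varga, Thu afternoon→Varga+Ekwueme, Thu evening→Ibarra.
Loads: Ueda 2/2, Ibarra 2/2, Reyes 1/1, Costa 2/2, Varga 2/2, Ekwueme 3/3, Priya 1/1.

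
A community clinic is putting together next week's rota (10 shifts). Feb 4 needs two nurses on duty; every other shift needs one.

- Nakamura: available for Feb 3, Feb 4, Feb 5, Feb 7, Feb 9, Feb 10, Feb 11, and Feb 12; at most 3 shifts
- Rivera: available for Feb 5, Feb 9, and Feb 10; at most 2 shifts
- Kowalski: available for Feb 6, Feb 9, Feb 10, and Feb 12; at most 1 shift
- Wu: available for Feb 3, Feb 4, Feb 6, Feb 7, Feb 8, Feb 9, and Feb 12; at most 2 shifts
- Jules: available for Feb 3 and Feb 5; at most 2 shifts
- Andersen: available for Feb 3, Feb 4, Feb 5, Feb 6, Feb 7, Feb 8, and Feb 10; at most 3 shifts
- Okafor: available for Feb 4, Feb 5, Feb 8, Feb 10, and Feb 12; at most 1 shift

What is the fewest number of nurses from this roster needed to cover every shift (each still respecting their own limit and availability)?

11 slots to fill and no one can take more than 3, so at least ⌈11/3⌉ = 4 nurses are needed.
Any 4 nurses together have capacity at most 3+3+2+2 = 10 < 11 slots, so 4 can never suffice.
Nakamura, Rivera, Kowalski, Wu, and Andersen alone can cover everything: Feb 3→Nakamura, Feb 4→Nakamura+Wu, Feb 5→Rivera, Feb 6→Andersen, Feb 7→Andersen, Feb 8→Wu, Feb 9→Rivera, Feb 10→Andersen, Feb 11→Nakamura, Feb 12→Kowalski.

5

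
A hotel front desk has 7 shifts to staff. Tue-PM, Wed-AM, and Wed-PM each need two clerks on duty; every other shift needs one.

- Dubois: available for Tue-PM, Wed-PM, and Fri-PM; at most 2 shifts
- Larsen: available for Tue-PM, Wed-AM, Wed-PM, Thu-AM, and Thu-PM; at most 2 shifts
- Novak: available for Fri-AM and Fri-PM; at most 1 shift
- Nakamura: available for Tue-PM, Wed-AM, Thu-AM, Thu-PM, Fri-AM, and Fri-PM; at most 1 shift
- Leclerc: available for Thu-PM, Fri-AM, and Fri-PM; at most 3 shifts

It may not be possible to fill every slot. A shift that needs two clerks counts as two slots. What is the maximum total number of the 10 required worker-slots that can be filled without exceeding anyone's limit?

8

Total capacity across all clerks is 2+2+1+1+3 = 9, and 10 slots are needed, so at most 9 can be filled.
Shifts {Tue-PM, Wed-AM, Wed-PM} need 6 slots but only Dubois, Larsen, and Nakamura are available for them, supplying at most 5 — so at least 1 slot must go unfilled.
An assignment achieving 8: Tue-PM→Dubois, Wed-AM→Larsen+Nakamura, Wed-PM→Dubois+Larsen, Thu-PM→Leclerc, Fri-AM→Novak, Fri-PM→Leclerc.
Loads: Dubois 2/2, Larsen 2/2, Novak 1/1, Nakamura 1/1, Leclerc 2/3.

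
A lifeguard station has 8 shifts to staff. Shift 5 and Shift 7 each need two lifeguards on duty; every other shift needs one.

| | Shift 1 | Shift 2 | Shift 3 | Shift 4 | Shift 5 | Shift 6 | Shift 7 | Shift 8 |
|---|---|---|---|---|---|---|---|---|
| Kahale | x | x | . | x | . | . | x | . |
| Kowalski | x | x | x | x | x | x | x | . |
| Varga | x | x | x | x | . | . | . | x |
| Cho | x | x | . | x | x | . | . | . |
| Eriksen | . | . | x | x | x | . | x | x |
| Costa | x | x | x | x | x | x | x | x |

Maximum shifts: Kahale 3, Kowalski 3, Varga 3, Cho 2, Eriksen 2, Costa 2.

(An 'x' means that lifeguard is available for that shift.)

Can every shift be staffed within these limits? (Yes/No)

Yes

One valid schedule: Shift 1→Kahale, Shift 2→Kahale, Shift 3→Kowalski, Shift 4→Kahale, Shift 5→Kowalski+Cho, Shift 6→Kowalski, Shift 7→Eriksen+Costa, Shift 8→Varga.
Loads: Kahale 3/3, Kowalski 3/3, Varga 1/3, Cho 1/2, Eriksen 1/2, Costa 1/2 — all within limits.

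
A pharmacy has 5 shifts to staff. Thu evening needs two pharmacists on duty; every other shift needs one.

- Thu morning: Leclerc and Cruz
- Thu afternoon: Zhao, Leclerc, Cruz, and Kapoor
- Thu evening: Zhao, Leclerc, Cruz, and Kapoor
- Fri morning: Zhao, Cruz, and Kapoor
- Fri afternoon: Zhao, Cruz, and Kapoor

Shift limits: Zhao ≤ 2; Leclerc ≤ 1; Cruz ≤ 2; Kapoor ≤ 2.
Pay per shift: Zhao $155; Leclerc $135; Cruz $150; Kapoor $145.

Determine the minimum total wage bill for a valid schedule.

$880

Picking the cheapest available pharmacist for each shift independently would cost $840, but that ignores the shift limits.
An optimal schedule: Thu morning→Leclerc, Thu afternoon→Cruz, Thu evening→Cruz+Zhao, Fri morning→Kapoor, Fri afternoon→Kapoor.
Total: 135 + 150 + 150 + 155 + 145 + 145 = $880.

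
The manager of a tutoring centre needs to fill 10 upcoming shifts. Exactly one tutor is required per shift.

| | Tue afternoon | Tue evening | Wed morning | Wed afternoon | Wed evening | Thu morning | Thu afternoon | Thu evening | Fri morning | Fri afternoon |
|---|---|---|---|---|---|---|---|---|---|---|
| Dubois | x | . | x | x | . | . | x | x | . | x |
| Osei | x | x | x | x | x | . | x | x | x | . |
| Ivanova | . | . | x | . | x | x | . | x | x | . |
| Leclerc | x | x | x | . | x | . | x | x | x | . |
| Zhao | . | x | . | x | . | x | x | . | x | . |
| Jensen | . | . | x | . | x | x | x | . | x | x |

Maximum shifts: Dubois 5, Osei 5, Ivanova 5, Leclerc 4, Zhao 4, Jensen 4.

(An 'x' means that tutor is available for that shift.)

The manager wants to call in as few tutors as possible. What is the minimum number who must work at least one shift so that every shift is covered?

3

10 slots to fill and no one can take more than 5, so at least ⌈10/5⌉ = 2 tutors are needed.
No set of 2 tutors can cover every shift (each such set leaves at least one shift with no one available or exceeds a cap).
Dubois, Osei, and Ivanova alone can cover everything: Tue afternoon→Dubois, Tue evening→Osei, Wed morning→Dubois, Wed afternoon→Dubois, Wed evening→Osei, Thu morning→Ivanova, Thu afternoon→Dubois, Thu evening→Osei, Fri morning→Osei, Fri afternoon→Dubois.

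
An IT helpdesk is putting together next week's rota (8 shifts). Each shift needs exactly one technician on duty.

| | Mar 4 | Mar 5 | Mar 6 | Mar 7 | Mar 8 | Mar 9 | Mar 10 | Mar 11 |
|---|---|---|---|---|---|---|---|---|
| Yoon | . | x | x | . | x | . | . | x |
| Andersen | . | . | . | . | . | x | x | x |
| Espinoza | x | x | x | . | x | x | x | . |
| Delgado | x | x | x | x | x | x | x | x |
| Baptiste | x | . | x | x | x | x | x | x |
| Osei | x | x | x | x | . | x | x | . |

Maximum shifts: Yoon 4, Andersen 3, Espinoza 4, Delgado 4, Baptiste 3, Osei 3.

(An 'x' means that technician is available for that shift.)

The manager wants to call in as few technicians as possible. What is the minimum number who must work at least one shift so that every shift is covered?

8 slots to fill and no one can take more than 4, so at least ⌈8/4⌉ = 2 technicians are needed.
Yoon and Delgado alone can cover everything: Mar 4→Delgado, Mar 5→Yoon, Mar 6→Yoon, Mar 7→Delgado, Mar 8→Yoon, Mar 9→Delgado, Mar 10→Delgado, Mar 11→Yoon.

2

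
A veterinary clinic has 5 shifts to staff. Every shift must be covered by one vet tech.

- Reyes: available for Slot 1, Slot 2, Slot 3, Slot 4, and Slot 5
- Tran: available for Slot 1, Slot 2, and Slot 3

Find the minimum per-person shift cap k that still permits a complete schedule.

With 2 vet techs and 5 worker-slots to fill, someone must work at least ⌈5/2⌉ = 3 shifts, so k ≥ 3.
k = 3 works: Slot 1→Reyes, Slot 2→Tran, Slot 3→Tran, Slot 4→Reyes, Slot 5→Reyes.
Loads: Reyes 3, Tran 2 — all ≤ 3.

3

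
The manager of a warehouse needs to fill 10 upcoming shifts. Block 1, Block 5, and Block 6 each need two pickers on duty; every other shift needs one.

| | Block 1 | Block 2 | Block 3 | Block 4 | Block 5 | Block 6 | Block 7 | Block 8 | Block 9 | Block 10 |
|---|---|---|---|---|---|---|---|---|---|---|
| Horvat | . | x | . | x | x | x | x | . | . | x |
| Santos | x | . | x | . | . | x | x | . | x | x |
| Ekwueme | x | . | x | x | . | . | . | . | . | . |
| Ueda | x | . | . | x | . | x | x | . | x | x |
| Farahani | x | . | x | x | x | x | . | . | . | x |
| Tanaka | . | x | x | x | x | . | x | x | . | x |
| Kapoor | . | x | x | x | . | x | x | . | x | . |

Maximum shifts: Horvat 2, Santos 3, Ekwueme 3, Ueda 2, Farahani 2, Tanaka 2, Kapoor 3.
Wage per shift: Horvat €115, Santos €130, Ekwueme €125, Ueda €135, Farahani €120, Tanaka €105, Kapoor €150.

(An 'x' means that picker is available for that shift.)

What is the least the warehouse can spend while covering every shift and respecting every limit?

Block 8 can only be covered by Tanaka, so that assignment is forced.
Picking the cheapest available picker for each shift independently would cost €1460, but that ignores the shift limits.
An optimal schedule: Block 1→Ekwueme+Santos, Block 2→Tanaka, Block 3→Ekwueme, Block 4→Ekwueme, Block 5→Horvat+Farahani, Block 6→Santos+Ueda, Block 7→Horvat, Block 8→Tanaka, Block 9→Santos, Block 10→Farahani.
Total: 125 + 130 + 105 + 125 + 125 + 115 + 120 + 130 + 135 + 115 + 105 + 130 + 120 = €1580.

€1580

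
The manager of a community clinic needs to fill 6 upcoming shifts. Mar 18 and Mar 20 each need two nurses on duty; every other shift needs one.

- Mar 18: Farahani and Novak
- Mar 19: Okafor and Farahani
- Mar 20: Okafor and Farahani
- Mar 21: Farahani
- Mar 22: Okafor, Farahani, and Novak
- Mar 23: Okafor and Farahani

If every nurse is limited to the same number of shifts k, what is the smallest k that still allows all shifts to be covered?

With 3 nurses and 8 worker-slots to fill, someone must work at least ⌈8/3⌉ = 3 shifts, so k ≥ 3.
k = 3 works: Mar 18→Farahani+Novak, Mar 19→Okafor, Mar 20→Okafor+Farahani, Mar 21→Farahani, Mar 22→Novak, Mar 23→Okafor.
Loads: Okafor 3, Farahani 3, Novak 2 — all ≤ 3.

3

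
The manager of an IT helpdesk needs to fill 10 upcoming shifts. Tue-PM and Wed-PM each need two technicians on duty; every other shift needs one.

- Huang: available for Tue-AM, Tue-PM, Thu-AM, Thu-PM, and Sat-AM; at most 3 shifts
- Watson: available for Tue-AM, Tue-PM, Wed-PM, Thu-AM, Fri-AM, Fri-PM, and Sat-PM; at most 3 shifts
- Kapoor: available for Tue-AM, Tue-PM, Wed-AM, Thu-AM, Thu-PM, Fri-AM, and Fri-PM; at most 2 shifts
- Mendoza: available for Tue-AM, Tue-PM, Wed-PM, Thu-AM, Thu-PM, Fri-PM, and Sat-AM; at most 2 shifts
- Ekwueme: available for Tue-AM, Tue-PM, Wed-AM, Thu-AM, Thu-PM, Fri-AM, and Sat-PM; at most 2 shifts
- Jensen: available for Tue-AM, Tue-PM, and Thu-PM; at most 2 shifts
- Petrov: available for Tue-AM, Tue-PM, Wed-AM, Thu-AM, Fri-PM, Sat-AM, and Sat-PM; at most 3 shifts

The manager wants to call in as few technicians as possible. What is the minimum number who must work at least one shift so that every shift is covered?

5

12 slots to fill and no one can take more than 3, so at least ⌈12/3⌉ = 4 technicians are needed.
Any 4 technicians together have capacity at most 3+3+3+2 = 11 < 12 slots, so 4 can never suffice.
Huang, Watson, Kapoor, Mendoza, and Ekwueme alone can cover everything: Tue-AM→Huang, Tue-PM→Mendoza+Ekwueme, Wed-AM→Kapoor, Wed-PM→Watson+Mendoza, Thu-AM→Ekwueme, Thu-PM→Huang, Fri-AM→Watson, Fri-PM→Kapoor, Sat-AM→Huang, Sat-PM→Watson.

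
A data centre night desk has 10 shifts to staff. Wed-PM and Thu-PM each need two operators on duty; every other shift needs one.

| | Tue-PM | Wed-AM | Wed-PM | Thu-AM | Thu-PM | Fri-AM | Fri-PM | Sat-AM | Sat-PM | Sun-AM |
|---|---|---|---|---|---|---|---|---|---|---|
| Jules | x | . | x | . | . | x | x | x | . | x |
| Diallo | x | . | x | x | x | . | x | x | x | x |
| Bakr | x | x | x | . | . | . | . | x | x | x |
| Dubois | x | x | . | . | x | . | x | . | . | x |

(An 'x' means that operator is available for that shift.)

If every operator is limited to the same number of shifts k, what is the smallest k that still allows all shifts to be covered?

3

With 4 operators and 12 worker-slots to fill, someone must work at least ⌈12/4⌉ = 3 shifts, so k ≥ 3.
k = 3 works: Tue-PM→Dubois, Wed-AM→Bakr, Wed-PM→Jules+Bakr, Thu-AM→Diallo, Thu-PM→Diallo+Dubois, Fri-AM→Jules, Fri-PM→Jules, Sat-AM→Bakr, Sat-PM→Diallo, Sun-AM→Dubois.
Loads: Jules 3, Diallo 3, Bakr 3, Dubois 3 — all ≤ 3.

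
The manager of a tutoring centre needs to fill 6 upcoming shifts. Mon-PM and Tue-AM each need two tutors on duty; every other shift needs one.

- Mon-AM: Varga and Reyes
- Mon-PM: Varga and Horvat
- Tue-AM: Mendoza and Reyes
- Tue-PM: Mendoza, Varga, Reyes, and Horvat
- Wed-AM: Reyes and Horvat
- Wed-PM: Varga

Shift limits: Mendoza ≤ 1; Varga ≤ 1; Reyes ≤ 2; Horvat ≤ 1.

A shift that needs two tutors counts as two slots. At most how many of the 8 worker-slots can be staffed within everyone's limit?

Total capacity across all tutors is 1+1+2+1 = 5, and 8 slots are needed, so at most 5 can be filled.
An assignment achieving 5: Mon-AM→Reyes, Mon-PM→Horvat, Tue-AM→Mendoza+Reyes, Wed-PM→Varga.
Loads: Mendoza 1/1, Varga 1/1, Reyes 2/2, Horvat 1/1.

5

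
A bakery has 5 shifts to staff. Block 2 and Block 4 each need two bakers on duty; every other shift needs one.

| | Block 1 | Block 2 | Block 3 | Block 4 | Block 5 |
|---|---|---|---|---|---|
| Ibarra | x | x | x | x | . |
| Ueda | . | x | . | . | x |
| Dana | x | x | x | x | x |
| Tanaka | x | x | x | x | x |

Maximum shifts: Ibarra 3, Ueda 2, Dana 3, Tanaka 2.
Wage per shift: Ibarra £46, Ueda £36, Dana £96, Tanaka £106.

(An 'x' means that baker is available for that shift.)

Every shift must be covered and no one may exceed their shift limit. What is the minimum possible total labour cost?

Picking the cheapest available baker for each shift independently would cost £352, but that ignores the shift limits.
An optimal schedule: Block 1→Ibarra, Block 2→Ueda+Dana, Block 3→Ibarra, Block 4→Ibarra+Dana, Block 5→Ueda.
Total: 46 + 36 + 96 + 46 + 46 + 96 + 36 = £402.

£402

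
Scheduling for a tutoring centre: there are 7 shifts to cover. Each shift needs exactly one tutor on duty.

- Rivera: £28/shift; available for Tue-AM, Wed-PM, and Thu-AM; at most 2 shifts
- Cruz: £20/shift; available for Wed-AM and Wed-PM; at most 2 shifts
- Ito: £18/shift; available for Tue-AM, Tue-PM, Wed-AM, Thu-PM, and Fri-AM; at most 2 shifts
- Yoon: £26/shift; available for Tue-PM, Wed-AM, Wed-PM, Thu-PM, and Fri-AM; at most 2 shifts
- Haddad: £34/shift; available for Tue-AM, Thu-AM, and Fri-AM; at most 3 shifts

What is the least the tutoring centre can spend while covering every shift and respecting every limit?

Picking the cheapest available tutor for each shift independently would cost £138, but that ignores the shift limits.
An optimal schedule: Tue-AM→Ito, Tue-PM→Ito, Wed-AM→Cruz, Wed-PM→Cruz, Thu-AM→Rivera, Thu-PM→Yoon, Fri-AM→Yoon.
Total: 18 + 18 + 20 + 20 + 28 + 26 + 26 = £156.

£156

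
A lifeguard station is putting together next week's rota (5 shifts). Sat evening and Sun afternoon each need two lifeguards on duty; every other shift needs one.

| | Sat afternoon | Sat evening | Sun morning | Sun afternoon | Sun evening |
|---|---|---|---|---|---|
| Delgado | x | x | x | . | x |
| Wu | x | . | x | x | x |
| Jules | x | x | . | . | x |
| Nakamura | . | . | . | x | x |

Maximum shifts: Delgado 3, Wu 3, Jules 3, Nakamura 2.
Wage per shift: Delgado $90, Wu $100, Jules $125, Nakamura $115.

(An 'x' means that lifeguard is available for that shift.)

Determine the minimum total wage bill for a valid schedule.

$710

Sat evening can only be covered by Delgado and Jules, so that assignment is forced.
Sun afternoon can only be covered by Wu and Nakamura, so that assignment is forced.
Picking the cheapest available lifeguard for each shift independently would cost $700, but that ignores the shift limits.
An optimal schedule: Sat afternoon→Delgado, Sat evening→Delgado+Jules, Sun morning→Delgado, Sun afternoon→Wu+Nakamura, Sun evening→Wu.
Total: 90 + 90 + 125 + 90 + 100 + 115 + 100 = $710.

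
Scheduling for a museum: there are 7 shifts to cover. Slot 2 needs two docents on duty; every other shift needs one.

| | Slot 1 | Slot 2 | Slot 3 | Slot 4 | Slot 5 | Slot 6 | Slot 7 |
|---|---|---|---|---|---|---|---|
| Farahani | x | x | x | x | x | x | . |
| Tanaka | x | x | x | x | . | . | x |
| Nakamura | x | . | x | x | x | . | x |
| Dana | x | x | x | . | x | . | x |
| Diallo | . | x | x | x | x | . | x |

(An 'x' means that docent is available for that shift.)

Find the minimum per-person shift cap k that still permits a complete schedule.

With 5 docents and 8 worker-slots to fill, someone must work at least ⌈8/5⌉ = 2 shifts, so k ≥ 2.
k = 2 works: Slot 1→Farahani, Slot 2→Dana+Diallo, Slot 3→Nakamura, Slot 4→Tanaka, Slot 5→Nakamura, Slot 6→Farahani, Slot 7→Tanaka.
Loads: Farahani 2, Tanaka 2, Nakamura 2, Dana 1, Diallo 1 — all ≤ 2.

2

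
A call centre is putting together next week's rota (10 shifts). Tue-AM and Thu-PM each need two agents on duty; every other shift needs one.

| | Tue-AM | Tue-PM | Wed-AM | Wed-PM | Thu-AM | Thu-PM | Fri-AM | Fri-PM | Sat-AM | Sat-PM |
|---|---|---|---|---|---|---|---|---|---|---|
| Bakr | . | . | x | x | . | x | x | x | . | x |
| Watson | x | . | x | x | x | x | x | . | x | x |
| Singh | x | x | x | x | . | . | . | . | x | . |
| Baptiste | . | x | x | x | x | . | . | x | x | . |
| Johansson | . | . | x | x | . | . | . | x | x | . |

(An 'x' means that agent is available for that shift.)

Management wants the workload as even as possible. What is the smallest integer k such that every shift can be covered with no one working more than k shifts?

With 5 agents and 12 worker-slots to fill, someone must work at least ⌈12/5⌉ = 3 shifts, so k ≥ 3.
k = 3 works: Tue-AM→Watson+Singh, Tue-PM→Singh, Wed-AM→Baptiste, Wed-PM→Baptiste, Thu-AM→Watson, Thu-PM→Bakr+Watson, Fri-AM→Bakr, Fri-PM→Baptiste, Sat-AM→Singh, Sat-PM→Bakr.
Loads: Bakr 3, Watson 3, Singh 3, Baptiste 3, Johansson 0 — all ≤ 3.

3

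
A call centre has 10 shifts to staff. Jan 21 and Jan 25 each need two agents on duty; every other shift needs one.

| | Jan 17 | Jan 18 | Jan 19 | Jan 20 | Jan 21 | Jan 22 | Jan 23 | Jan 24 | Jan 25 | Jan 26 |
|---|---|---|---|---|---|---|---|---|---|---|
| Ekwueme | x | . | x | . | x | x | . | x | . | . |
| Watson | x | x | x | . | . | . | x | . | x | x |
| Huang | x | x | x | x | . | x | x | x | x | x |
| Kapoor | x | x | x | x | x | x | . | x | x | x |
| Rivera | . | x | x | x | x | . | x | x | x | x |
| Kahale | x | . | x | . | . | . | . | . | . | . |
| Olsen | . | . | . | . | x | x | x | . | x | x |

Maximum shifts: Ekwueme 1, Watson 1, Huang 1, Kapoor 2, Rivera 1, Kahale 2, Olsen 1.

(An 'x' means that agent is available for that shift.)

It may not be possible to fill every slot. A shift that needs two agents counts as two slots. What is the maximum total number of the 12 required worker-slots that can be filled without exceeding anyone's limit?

Total capacity across all agents is 1+1+1+2+1+2+1 = 9, and 12 slots are needed, so at most 9 can be filled.
An assignment achieving 9: Jan 17→Kahale, Jan 18→Watson, Jan 19→Kahale, Jan 20→Huang, Jan 21→Ekwueme+Kapoor, Jan 22→Kapoor, Jan 23→Rivera, Jan 25→Olsen.
Loads: Ekwueme 1/1, Watson 1/1, Huang 1/1, Kapoor 2/2, Rivera 1/1, Kahale 2/2, Olsen 1/1.

9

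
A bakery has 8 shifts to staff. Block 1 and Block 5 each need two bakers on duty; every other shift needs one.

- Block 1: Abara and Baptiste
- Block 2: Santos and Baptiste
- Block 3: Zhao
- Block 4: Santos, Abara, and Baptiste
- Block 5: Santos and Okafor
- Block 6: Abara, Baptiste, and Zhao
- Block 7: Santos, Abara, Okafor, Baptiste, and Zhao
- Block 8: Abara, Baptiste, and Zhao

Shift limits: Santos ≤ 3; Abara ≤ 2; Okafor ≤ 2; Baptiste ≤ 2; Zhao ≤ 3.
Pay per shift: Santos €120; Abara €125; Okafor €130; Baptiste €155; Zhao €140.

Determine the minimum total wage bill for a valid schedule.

Block 1 can only be covered by Abara and Baptiste, so that assignment is forced.
Block 3 can only be covered by Zhao, so that assignment is forced.
Block 5 can only be covered by Santos and Okafor, so that assignment is forced.
Picking the cheapest available baker for each shift independently would cost €1280, but that ignores the shift limits.
An optimal schedule: Block 1→Abara+Baptiste, Block 2→Santos, Block 3→Zhao, Block 4→Santos, Block 5→Santos+Okafor, Block 6→Abara, Block 7→Okafor, Block 8→Zhao.
Total: 125 + 155 + 120 + 140 + 120 + 120 + 130 + 125 + 130 + 140 = €1305.

€1305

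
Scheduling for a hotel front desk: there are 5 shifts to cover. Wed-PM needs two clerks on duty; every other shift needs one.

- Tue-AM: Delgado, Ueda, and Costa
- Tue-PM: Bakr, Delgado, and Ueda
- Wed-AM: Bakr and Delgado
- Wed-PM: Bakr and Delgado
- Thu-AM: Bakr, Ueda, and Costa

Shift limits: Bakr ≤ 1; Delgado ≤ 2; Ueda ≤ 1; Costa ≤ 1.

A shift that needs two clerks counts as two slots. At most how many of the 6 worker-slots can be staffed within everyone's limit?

Total capacity across all clerks is 1+2+1+1 = 5, and 6 slots are needed, so at most 5 can be filled.
An assignment achieving 5: Tue-AM→Delgado, Tue-PM→Ueda, Wed-AM→Bakr, Wed-PM→Delgado, Thu-AM→Costa.
Loads: Bakr 1/1, Delgado 2/2, Ueda 1/1, Costa 1/1.

5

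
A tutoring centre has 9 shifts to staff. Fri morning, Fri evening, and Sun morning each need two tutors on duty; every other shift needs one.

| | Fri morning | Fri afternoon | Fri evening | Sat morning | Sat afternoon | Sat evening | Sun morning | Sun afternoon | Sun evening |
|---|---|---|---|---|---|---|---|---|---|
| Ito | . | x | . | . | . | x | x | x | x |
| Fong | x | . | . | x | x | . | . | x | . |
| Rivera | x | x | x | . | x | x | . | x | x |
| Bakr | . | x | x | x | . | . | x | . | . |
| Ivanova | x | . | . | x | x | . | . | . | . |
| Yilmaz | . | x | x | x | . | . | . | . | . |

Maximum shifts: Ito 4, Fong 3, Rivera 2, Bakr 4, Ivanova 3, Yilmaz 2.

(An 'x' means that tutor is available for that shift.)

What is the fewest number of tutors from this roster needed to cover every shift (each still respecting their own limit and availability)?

4

12 slots to fill and no one can take more than 4, so at least ⌈12/4⌉ = 3 tutors are needed.
Any 3 tutors together have capacity at most 4+4+3 = 11 < 12 slots, so 3 can never suffice.
Ito, Fong, Rivera, and Bakr alone can cover everything: Fri morning→Fong+Rivera, Fri afternoon→Bakr, Fri evening→Rivera+Bakr, Sat morning→Fong, Sat afternoon→Fong, Sat evening→Ito, Sun morning→Ito+Bakr, Sun afternoon→Ito, Sun evening→Ito.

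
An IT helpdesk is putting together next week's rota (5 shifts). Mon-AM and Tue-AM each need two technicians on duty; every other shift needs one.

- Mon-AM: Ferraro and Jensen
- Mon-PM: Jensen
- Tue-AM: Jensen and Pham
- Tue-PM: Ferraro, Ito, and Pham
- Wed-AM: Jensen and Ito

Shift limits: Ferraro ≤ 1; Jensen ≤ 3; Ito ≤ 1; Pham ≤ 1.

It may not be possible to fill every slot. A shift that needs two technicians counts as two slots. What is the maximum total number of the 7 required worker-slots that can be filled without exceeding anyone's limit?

Total capacity across all technicians is 1+3+1+1 = 6, and 7 slots are needed, so at most 6 can be filled.
An assignment achieving 6: Mon-AM→Ferraro+Jensen, Mon-PM→Jensen, Tue-AM→Jensen+Pham, Wed-AM→Ito.
Loads: Ferraro 1/1, Jensen 3/3, Ito 1/1, Pham 1/1.

6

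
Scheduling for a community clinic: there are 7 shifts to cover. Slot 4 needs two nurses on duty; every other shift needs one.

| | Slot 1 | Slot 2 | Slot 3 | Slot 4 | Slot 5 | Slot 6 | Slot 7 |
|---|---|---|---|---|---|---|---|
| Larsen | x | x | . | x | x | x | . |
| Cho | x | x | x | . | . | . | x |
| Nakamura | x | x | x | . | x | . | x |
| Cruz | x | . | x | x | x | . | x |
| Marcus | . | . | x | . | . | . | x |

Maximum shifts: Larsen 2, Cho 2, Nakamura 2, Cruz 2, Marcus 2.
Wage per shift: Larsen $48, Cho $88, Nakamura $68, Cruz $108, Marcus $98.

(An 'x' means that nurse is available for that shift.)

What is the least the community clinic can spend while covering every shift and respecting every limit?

$614

Slot 4 can only be covered by Larsen and Cruz, so that assignment is forced.
Slot 6 can only be covered by Larsen, so that assignment is forced.
Picking the cheapest available nurse for each shift independently would cost $484, but that ignores the shift limits.
An optimal schedule: Slot 1→Cho, Slot 2→Nakamura, Slot 3→Cho, Slot 4→Larsen+Cruz, Slot 5→Nakamura, Slot 6→Larsen, Slot 7→Marcus.
Total: 88 + 68 + 88 + 48 + 108 + 68 + 48 + 98 = $614.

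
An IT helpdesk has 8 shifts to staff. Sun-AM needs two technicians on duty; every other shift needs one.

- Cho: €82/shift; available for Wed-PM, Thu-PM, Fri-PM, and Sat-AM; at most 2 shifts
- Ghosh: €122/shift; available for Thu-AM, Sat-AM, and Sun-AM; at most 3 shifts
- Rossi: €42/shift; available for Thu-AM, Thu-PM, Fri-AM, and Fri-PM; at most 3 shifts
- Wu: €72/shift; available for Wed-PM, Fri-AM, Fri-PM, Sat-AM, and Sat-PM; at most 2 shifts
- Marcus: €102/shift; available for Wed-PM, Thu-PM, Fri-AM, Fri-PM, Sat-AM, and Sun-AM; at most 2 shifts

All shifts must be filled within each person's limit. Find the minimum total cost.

Sat-PM can only be covered by Wu, so that assignment is forced.
Sun-AM can only be covered by Ghosh and Marcus, so that assignment is forced.
Picking the cheapest available technician for each shift independently would cost €608, but that ignores the shift limits.
An optimal schedule: Wed-PM→Wu, Thu-AM→Rossi, Thu-PM→Rossi, Fri-AM→Rossi, Fri-PM→Cho, Sat-AM→Cho, Sat-PM→Wu, Sun-AM→Marcus+Ghosh.
Total: 72 + 42 + 42 + 42 + 82 + 82 + 72 + 102 + 122 = €658.

€658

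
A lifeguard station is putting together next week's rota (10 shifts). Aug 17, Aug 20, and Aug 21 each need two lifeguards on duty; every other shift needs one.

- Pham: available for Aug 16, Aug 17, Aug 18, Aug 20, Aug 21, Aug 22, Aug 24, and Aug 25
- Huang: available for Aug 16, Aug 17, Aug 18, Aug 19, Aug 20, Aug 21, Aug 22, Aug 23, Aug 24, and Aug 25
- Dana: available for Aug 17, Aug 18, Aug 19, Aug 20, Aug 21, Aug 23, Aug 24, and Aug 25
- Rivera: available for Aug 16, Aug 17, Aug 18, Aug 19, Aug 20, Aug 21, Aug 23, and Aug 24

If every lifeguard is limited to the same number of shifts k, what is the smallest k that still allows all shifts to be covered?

4

With 4 lifeguards and 13 worker-slots to fill, someone must work at least ⌈13/4⌉ = 4 shifts, so k ≥ 4.
k = 4 works: Aug 16→Pham, Aug 17→Huang+Dana, Aug 18→Pham, Aug 19→Huang, Aug 20→Dana+Rivera, Aug 21→Dana+Rivera, Aug 22→Pham, Aug 23→Huang, Aug 24→Huang, Aug 25→Pham.
Loads: Pham 4, Huang 4, Dana 3, Rivera 2 — all ≤ 4.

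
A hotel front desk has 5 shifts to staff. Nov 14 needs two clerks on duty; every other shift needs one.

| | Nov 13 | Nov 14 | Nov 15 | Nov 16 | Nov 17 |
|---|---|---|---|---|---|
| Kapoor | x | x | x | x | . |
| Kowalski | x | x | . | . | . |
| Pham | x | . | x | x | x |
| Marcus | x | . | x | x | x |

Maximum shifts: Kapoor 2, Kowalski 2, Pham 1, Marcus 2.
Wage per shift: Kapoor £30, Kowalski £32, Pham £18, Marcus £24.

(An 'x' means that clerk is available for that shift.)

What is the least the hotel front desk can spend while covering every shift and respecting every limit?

Nov 14 can only be covered by Kapoor and Kowalski, so that assignment is forced.
Picking the cheapest available clerk for each shift independently would cost £134, but that ignores the shift limits.
An optimal schedule: Nov 13→Kapoor, Nov 14→Kapoor+Kowalski, Nov 15→Marcus, Nov 16→Marcus, Nov 17→Pham.
Total: 30 + 30 + 32 + 24 + 24 + 18 = £158.

£158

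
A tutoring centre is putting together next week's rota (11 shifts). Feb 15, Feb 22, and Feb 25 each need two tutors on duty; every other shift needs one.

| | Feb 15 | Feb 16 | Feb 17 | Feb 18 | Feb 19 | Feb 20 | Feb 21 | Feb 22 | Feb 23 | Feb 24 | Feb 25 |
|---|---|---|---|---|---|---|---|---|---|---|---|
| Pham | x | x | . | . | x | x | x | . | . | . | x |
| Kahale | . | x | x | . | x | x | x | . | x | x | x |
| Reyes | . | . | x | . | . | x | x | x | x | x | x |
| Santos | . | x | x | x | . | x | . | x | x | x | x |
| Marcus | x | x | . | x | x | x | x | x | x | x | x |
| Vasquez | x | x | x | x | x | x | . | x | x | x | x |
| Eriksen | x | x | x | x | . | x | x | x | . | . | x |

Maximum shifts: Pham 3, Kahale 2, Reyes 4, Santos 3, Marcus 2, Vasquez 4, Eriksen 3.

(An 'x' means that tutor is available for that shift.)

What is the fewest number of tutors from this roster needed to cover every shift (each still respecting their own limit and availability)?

14 slots to fill and no one can take more than 4, so at least ⌈14/4⌉ = 4 tutors are needed.
Pham, Reyes, Santos, and Vasquez alone can cover everything: Feb 15→Pham+Vasquez, Feb 16→Santos, Feb 17→Reyes, Feb 18→Santos, Feb 19→Pham, Feb 20→Vasquez, Feb 21→Pham, Feb 22→Reyes+Santos, Feb 23→Reyes, Feb 24→Vasquez, Feb 25→Reyes+Vasquez.

4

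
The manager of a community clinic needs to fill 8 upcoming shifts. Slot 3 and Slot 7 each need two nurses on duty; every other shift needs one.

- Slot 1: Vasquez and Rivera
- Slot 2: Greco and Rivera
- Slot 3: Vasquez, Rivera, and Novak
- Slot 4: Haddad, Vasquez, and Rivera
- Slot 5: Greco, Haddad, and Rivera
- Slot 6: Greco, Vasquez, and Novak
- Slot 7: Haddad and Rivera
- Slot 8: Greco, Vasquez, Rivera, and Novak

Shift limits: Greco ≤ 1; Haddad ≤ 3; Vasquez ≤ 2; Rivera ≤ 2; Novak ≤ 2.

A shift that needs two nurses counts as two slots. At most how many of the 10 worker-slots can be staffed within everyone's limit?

10

Total capacity across all nurses is 1+3+2+2+2 = 10, and 10 slots are needed, so at most 10 can be filled.
An assignment achieving 10: Slot 1→Vasquez, Slot 2→Greco, Slot 3→Vasquez+Rivera, Slot 4→Haddad, Slot 5→Haddad, Slot 6→Novak, Slot 7→Haddad+Rivera, Slot 8→Novak.
Loads: Greco 1/1, Haddad 3/3, Vasquez 2/2, Rivera 2/2, Novak 2/2.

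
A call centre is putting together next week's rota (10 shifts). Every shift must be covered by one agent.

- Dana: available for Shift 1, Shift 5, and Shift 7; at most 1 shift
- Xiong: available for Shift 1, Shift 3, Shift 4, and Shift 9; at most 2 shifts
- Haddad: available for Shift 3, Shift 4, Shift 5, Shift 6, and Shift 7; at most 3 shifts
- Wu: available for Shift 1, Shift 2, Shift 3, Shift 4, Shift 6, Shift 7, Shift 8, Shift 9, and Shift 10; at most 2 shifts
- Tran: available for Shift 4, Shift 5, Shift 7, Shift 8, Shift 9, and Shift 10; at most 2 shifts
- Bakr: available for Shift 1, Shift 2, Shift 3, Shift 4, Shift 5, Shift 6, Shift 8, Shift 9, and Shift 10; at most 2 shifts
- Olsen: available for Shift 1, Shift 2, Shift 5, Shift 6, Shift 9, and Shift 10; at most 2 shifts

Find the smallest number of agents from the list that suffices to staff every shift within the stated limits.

10 slots to fill and no one can take more than 3, so at least ⌈10/3⌉ = 4 agents are needed.
Any 4 agents together have capacity at most 3+2+2+2 = 9 < 10 slots, so 4 can never suffice.
Dana, Xiong, Haddad, Wu, and Tran alone can cover everything: Shift 1→Dana, Shift 2→Wu, Shift 3→Xiong, Shift 4→Haddad, Shift 5→Haddad, Shift 6→Haddad, Shift 7→Tran, Shift 8→Wu, Shift 9→Xiong, Shift 10→Tran.

5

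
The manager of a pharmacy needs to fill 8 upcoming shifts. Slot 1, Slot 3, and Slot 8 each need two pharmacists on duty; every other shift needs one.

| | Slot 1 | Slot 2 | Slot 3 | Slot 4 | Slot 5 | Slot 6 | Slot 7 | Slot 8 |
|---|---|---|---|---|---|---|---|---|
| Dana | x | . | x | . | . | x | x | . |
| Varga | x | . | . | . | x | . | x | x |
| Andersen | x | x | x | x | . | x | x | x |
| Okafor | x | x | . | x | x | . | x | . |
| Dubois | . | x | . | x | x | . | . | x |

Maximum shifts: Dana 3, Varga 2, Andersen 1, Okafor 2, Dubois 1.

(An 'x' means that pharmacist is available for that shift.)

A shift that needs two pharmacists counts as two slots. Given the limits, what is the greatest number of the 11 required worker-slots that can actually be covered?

Total capacity across all pharmacists is 3+2+1+2+1 = 9, and 11 slots are needed, so at most 9 can be filled.
An assignment achieving 9: Slot 1→Dana, Slot 2→Okafor, Slot 3→Dana+Andersen, Slot 4→Okafor, Slot 5→Varga, Slot 6→Dana, Slot 8→Varga+Dubois.
Loads: Dana 3/3, Varga 2/2, Andersen 1/1, Okafor 2/2, Dubois 1/1.

9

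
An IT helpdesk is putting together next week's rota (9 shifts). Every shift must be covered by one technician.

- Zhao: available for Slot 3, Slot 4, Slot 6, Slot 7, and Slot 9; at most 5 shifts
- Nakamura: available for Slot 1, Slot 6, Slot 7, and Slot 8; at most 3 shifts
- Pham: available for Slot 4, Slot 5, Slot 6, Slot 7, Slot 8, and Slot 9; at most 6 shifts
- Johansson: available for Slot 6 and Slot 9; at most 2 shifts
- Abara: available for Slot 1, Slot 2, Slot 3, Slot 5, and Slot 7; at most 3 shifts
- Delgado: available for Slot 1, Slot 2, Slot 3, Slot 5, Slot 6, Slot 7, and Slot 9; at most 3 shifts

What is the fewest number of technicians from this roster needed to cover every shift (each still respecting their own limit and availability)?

9 slots to fill and no one can take more than 6, so at least ⌈9/6⌉ = 2 technicians are needed.
Pham and Abara alone can cover everything: Slot 1→Abara, Slot 2→Abara, Slot 3→Abara, Slot 4→Pham, Slot 5→Pham, Slot 6→Pham, Slot 7→Pham, Slot 8→Pham, Slot 9→Pham.

2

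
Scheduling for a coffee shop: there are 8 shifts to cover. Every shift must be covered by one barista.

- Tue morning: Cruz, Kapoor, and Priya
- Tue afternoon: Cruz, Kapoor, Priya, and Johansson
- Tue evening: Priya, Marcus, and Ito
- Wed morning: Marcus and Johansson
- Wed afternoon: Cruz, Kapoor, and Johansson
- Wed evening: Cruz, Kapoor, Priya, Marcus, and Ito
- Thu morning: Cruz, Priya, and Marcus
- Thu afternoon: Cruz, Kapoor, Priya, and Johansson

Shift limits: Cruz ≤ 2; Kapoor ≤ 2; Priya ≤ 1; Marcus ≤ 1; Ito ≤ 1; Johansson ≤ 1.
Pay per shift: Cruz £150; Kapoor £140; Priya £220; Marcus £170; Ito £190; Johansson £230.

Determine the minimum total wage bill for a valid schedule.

Picking the cheapest available barista for each shift independently would cost £1190, but that ignores the shift limits.
An optimal schedule: Tue morning→Cruz, Tue afternoon→Kapoor, Tue evening→Priya, Wed morning→Marcus, Wed afternoon→Kapoor, Wed evening→Ito, Thu morning→Cruz, Thu afternoon→Johansson.
Total: 150 + 140 + 220 + 170 + 140 + 190 + 150 + 230 = £1390.

£1390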